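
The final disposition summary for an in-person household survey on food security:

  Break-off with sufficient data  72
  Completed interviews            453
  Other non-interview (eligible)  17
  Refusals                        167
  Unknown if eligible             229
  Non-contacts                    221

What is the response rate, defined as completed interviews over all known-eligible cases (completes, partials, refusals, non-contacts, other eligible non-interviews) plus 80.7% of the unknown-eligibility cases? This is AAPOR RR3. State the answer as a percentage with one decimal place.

Top → 453
Eligible (known) → 453 + 72 + 167 + 221 + 17 = 930
Estimated eligible among unknowns → 0.8070 × 229 = 184.80
Denominator → 930 + 184.80 = 1114.80
RR3 = 453 / 1114.80 = 0.4064

40.6%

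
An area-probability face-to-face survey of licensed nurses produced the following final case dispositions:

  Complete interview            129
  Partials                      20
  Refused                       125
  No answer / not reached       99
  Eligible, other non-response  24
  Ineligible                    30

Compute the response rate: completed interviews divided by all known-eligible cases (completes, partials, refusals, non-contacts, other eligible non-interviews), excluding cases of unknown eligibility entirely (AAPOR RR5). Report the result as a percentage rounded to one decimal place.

32.5%

Top → 129
Denom → 129 + 20 + 125 + 99 + 24 = 397
RR5 = 129 / 397 = 0.3249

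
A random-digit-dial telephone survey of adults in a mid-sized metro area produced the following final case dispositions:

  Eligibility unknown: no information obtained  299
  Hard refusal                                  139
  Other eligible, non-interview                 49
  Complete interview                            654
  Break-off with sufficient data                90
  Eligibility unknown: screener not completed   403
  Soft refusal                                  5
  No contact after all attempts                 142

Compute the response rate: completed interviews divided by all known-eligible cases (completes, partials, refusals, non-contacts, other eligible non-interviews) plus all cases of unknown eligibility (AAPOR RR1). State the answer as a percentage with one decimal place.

36.7%

Refusal or break-off = 139 + 5 = 144
Undetermined eligibility = 403 + 299 = 702
Top = 654
Denom = 654 + 90 + 144 + 142 + 49 + 702 = 1781
RR1 = 654 / 1781 = 0.3672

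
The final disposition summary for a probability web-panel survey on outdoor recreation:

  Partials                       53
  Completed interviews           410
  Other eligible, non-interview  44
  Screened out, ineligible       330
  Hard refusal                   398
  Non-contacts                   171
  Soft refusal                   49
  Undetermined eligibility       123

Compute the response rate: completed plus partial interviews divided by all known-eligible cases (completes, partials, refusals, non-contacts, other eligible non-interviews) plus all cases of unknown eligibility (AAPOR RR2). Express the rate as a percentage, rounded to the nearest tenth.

37.1%

Declined to participate = 398 + 49 = 447
Numerator: 410 + 53 = 463
Base: 410 + 53 + 447 + 171 + 44 + 123 = 1248
RR2 = 463 / 1248 = 0.3710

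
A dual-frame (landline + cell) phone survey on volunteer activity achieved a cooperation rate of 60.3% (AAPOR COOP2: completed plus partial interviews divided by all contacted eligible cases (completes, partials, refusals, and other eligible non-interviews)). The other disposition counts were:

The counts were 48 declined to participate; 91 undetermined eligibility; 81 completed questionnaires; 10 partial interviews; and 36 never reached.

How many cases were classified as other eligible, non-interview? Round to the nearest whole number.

12

Num → 81 + 10 = 91
COOP2 = 91 / D = 0.603
D = 91 / 0.603 = 150.9
Remaining denominator categories sum to 139
other eligible, non-interview = 150.9 − 139 ≈ 12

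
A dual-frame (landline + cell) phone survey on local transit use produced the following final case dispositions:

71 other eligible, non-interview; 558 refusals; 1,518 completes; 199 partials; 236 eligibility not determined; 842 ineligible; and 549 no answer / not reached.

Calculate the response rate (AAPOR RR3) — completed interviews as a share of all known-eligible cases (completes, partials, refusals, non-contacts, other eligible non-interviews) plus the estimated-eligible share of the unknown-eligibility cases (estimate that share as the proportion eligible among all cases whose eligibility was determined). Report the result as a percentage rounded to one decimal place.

49.3%

Num = 1518
Determined eligible = 1518 + 199 + 558 + 549 + 71 = 2895
e = 2895 / (2895 + 842) = 2895 / 3737 = 0.7747
e × U = 0.7747 × 236 = 182.83
Denom = 2895 + 182.83 = 3077.83
RR3 = 1518 / 3077.83 = 0.4932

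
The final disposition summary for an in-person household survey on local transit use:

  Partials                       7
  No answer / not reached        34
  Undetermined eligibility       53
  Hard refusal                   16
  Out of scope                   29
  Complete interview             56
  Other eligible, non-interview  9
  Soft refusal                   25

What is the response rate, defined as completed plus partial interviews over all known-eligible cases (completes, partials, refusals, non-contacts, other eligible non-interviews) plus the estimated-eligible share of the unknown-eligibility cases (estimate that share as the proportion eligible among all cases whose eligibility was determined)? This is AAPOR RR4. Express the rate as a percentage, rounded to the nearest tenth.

32.9%

Refusal or break-off = 16 + 25 = 41
Num = 56 + 7 = 63
Determined eligible = 56 + 7 + 41 + 34 + 9 = 147
e = 147 / (147 + 29) = 147 / 176 = 0.8352
Eligible share of unknowns = 0.8352 × 53 = 44.27
Denominator = 147 + 44.27 = 191.27
RR4 = 63 / 191.27 = 0.3294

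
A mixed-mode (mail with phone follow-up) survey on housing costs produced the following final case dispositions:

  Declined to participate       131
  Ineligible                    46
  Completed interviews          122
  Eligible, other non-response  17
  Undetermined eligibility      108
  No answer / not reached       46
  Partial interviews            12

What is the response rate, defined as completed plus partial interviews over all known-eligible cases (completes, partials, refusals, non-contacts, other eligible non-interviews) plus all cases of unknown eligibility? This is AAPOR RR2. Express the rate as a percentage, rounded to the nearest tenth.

30.7%

Top → 122 + 12 = 134
Base → 122 + 12 + 131 + 46 + 17 + 108 = 436
RR2 = 134 / 436 = 0.3073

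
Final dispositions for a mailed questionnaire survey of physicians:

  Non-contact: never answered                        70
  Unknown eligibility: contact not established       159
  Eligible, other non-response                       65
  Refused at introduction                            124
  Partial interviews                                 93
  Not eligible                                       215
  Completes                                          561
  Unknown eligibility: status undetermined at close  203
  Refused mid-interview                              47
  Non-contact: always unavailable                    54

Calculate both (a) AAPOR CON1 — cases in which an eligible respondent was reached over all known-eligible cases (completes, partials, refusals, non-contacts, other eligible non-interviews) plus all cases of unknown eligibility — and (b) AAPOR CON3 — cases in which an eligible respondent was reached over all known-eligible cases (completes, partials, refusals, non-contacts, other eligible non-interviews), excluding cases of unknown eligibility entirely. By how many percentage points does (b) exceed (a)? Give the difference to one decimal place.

23.1

Declined to participate = 124 + 47 = 171
No answer / not reached = 70 + 54 = 124
Undetermined eligibility = 159 + 203 = 362
Numerator → 561 + 93 + 171 + 65 = 890
Denom → 561 + 93 + 171 + 124 + 65 + 362 = 1376
CON1 = 890 / 1376 = 0.6468
Denom → 561 + 93 + 171 + 124 + 65 = 1014
CON3 = 890 / 1014 = 0.8777
Difference = 87.77 − 64.68 = 23.09 percentage points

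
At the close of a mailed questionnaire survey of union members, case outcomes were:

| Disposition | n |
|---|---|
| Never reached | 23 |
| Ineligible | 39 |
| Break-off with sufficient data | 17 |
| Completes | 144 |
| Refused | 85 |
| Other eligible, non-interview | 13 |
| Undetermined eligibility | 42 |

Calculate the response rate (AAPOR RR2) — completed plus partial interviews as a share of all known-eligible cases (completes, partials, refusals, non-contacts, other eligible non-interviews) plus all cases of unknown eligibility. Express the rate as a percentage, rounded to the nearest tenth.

49.7%

Numerator: 144 + 17 = 161
Base: 144 + 17 + 85 + 23 + 13 + 42 = 324
RR2 = 161 / 324 = 0.4969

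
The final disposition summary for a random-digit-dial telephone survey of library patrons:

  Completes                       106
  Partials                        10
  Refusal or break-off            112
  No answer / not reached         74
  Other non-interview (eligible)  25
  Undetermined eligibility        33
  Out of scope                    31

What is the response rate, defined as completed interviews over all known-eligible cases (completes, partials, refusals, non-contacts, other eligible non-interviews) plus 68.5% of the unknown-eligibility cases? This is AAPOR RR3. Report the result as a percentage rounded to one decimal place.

30.3%

Top = 106
Determined eligible = 106 + 10 + 112 + 74 + 25 = 327
e × U = 0.6850 × 33 = 22.61
Base = 327 + 22.61 = 349.61
RR3 = 106 / 349.61 = 0.3032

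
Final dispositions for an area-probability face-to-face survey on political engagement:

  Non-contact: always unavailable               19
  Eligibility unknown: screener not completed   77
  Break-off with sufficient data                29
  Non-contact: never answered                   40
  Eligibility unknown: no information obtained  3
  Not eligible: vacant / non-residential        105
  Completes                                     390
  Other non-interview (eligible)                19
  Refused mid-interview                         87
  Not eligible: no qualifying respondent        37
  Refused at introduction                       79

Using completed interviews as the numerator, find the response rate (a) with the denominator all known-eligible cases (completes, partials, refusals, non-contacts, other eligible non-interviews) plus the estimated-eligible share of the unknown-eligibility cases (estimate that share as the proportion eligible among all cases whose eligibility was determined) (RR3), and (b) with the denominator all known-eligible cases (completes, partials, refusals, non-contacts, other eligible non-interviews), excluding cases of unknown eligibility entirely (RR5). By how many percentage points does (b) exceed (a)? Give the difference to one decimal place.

5.3

Refusal or break-off = 79 + 87 = 166
No answer / not reached = 40 + 19 = 59
Unknown if eligible = 77 + 3 = 80
Not eligible = 37 + 105 = 142
Num = 390
Determined eligible = 390 + 29 + 166 + 59 + 19 = 663
e = 663 / (663 + 142) = 663 / 805 = 0.8236
e × U = 0.8236 × 80 = 65.89
Base = 663 + 65.89 = 728.89
RR3 = 390 / 728.89 = 0.5351
Base = 390 + 29 + 166 + 59 + 19 = 663
RR5 = 390 / 663 = 0.5882
Difference = 58.82 − 53.51 = 5.31 percentage points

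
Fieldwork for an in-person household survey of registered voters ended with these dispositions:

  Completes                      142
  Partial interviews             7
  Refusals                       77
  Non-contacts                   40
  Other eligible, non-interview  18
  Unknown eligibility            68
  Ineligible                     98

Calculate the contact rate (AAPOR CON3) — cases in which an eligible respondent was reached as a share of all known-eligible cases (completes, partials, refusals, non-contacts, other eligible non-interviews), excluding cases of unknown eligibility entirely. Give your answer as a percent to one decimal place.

85.9%

Numerator: 142 + 7 + 77 + 18 = 244
Denominator: 142 + 7 + 77 + 40 + 18 = 284
CON3 = 244 / 284 = 0.8592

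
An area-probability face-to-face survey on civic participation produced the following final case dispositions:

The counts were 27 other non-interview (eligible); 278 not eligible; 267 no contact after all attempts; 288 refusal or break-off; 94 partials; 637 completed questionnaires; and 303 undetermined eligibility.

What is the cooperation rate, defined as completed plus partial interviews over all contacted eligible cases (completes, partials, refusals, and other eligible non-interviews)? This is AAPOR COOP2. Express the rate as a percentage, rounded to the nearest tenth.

69.9%

Numerator = 637 + 94 = 731
Denom = 637 + 94 + 288 + 27 = 1046
COOP2 = 731 / 1046 = 0.6989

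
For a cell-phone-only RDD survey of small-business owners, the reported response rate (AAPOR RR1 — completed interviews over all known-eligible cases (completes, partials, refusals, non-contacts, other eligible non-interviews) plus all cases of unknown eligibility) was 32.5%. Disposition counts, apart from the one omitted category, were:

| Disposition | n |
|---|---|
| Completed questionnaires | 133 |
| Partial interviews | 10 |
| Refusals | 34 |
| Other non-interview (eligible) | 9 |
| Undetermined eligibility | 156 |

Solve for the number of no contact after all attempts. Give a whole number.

RR1 = 133 / D = 0.325
D = 133 / 0.325 = 409.2
Remaining denominator categories sum to 342
no contact after all attempts = 409.2 − 342 ≈ 67

67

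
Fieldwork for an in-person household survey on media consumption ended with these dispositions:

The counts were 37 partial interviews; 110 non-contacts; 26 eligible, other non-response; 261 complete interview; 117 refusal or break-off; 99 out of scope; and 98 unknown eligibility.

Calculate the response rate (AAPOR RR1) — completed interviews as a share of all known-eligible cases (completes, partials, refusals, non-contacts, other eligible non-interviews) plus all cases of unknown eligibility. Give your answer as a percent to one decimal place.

40.2%

Num: 261
Denom: 261 + 37 + 117 + 110 + 26 + 98 = 649
RR1 = 261 / 649 = 0.4022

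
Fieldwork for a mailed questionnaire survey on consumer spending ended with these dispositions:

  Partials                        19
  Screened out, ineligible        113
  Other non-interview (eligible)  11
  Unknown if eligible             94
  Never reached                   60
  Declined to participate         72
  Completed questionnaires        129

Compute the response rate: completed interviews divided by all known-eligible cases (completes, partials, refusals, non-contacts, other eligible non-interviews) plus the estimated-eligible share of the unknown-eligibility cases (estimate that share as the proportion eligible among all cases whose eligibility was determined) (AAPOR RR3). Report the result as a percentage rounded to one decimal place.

Numerator: 129
Known eligible: 129 + 19 + 72 + 60 + 11 = 291
e = 291 / (291 + 113) = 291 / 404 = 0.7203
e × U: 0.7203 × 94 = 67.71
Denom: 291 + 67.71 = 358.71
RR3 = 129 / 358.71 = 0.3596

36.0%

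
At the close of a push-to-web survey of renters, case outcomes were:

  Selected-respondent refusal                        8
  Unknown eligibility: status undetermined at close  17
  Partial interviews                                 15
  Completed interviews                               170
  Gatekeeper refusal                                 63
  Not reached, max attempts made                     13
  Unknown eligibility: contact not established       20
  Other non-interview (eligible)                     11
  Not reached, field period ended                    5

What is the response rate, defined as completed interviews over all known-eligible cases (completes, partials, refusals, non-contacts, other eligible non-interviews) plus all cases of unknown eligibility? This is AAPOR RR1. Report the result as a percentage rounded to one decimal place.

52.8%

Refusal or break-off = 63 + 8 = 71
No answer / not reached = 5 + 13 = 18
Undetermined eligibility = 20 + 17 = 37
Top: 170
Denom: 170 + 15 + 71 + 18 + 11 + 37 = 322
RR1 = 170 / 322 = 0.5280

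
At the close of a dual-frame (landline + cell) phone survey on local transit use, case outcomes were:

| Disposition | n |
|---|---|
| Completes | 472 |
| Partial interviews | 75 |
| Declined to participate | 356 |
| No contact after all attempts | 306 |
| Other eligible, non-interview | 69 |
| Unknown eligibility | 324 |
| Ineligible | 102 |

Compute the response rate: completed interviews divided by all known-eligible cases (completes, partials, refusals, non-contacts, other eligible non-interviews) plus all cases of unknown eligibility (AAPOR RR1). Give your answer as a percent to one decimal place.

Numerator: 472
Base: 472 + 75 + 356 + 306 + 69 + 324 = 1602
RR1 = 472 / 1602 = 0.2946

29.5%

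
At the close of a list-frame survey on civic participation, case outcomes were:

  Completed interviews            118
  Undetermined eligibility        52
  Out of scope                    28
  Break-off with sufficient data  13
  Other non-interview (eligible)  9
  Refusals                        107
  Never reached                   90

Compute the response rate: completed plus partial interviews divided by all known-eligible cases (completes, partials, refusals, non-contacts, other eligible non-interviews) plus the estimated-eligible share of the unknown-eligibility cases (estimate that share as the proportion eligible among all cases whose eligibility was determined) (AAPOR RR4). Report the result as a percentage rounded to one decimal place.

34.0%

Top: 118 + 13 = 131
Determined eligible: 118 + 13 + 107 + 90 + 9 = 337
e = 337 / (337 + 28) = 337 / 365 = 0.9233
Estimated eligible among unknowns: 0.9233 × 52 = 48.01
Denominator: 337 + 48.01 = 385.01
RR4 = 131 / 385.01 = 0.3403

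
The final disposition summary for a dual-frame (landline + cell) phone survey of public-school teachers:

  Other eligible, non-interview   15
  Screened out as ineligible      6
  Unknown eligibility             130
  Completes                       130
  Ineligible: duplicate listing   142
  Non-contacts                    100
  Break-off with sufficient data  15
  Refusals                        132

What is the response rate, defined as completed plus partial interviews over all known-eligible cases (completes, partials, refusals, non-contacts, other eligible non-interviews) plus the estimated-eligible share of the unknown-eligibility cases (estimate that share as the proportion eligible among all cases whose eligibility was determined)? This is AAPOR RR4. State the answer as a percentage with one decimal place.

29.8%

Not eligible = 6 + 142 = 148
Numerator: 130 + 15 = 145
Known eligible: 130 + 15 + 132 + 100 + 15 = 392
e = 392 / (392 + 148) = 392 / 540 = 0.7259
Eligible share of unknowns: 0.7259 × 130 = 94.37
Denom: 392 + 94.37 = 486.37
RR4 = 145 / 486.37 = 0.2981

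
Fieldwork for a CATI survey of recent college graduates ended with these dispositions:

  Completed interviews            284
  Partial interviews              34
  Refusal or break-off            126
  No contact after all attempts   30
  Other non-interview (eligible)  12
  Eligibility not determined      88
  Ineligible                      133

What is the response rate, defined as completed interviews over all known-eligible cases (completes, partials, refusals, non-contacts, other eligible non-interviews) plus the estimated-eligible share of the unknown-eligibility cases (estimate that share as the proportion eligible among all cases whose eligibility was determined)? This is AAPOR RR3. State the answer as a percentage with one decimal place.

Top → 284
Known eligible → 284 + 34 + 126 + 30 + 12 = 486
e = 486 / (486 + 133) = 486 / 619 = 0.7851
Eligible share of unknowns → 0.7851 × 88 = 69.09
Denom → 486 + 69.09 = 555.09
RR3 = 284 / 555.09 = 0.5116

51.2%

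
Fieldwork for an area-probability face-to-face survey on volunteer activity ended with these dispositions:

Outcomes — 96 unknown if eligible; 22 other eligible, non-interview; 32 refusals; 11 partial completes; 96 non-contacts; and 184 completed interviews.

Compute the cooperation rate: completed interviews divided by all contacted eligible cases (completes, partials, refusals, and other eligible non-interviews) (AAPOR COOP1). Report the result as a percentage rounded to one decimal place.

73.9%

Num → 184
Base → 184 + 11 + 32 + 22 = 249
COOP1 = 184 / 249 = 0.7390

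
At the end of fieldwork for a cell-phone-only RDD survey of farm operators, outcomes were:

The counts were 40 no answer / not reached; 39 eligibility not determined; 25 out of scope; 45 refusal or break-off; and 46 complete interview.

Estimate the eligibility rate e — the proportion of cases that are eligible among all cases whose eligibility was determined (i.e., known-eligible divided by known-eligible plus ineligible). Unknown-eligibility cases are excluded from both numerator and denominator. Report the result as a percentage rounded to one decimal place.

Known eligible = 46 + 45 + 40 = 131
e = 131 / (131 + 25) = 131 / 156 = 0.8397

84.0%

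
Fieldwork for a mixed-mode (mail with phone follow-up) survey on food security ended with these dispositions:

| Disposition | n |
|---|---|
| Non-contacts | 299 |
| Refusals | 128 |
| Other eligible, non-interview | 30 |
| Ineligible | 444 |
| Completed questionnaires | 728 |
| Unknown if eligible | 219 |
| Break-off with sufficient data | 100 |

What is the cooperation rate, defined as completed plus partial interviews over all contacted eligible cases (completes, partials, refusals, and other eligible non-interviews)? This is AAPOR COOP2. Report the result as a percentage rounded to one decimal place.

84.0%

Top: 728 + 100 = 828
Denominator: 728 + 100 + 128 + 30 = 986
COOP2 = 828 / 986 = 0.8398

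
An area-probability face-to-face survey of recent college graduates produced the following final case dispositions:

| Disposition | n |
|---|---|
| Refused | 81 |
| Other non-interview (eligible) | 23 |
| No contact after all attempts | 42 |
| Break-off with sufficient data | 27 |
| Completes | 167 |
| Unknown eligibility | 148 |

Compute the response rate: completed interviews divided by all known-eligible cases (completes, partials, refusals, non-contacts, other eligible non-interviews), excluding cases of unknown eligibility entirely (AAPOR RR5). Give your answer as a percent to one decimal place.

49.1%

Top = 167
Base = 167 + 27 + 81 + 42 + 23 = 340
RR5 = 167 / 340 = 0.4912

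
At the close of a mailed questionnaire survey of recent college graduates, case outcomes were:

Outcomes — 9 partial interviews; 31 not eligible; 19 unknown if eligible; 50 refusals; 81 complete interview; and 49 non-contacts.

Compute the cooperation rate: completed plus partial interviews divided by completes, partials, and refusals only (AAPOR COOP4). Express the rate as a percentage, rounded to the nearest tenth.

64.3%

Numerator: 81 + 9 = 90
Denom: 81 + 9 + 50 = 140
COOP4 = 90 / 140 = 0.6429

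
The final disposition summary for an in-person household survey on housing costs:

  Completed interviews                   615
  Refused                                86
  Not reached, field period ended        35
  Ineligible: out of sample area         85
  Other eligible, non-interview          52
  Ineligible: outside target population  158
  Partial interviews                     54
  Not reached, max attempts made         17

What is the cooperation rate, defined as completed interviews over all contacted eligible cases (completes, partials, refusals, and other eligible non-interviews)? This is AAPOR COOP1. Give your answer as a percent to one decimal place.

76.2%

No contact after all attempts = 35 + 17 = 52
Not eligible = 158 + 85 = 243
Top → 615
Denominator → 615 + 54 + 86 + 52 = 807
COOP1 = 615 / 807 = 0.7621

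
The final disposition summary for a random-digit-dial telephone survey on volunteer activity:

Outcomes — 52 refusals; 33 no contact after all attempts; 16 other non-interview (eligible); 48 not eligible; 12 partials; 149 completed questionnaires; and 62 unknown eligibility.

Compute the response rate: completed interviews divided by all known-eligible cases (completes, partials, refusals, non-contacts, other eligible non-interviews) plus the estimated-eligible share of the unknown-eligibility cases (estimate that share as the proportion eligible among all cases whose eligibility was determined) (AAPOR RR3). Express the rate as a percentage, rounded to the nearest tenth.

Top = 149
Known eligible = 149 + 12 + 52 + 33 + 16 = 262
e = 262 / (262 + 48) = 262 / 310 = 0.8452
Eligible share of unknowns = 0.8452 × 62 = 52.40
Denom = 262 + 52.40 = 314.40
RR3 = 149 / 314.40 = 0.4739

47.4%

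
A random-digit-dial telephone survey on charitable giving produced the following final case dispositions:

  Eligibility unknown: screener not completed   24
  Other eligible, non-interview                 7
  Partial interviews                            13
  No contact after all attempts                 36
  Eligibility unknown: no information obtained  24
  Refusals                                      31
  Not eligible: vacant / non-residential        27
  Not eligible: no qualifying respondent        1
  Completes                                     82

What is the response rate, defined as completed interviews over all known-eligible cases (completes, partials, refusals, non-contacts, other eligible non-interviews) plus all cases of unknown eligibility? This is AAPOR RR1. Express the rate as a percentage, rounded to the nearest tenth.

37.8%

Eligibility not determined = 24 + 24 = 48
Ineligible = 1 + 27 = 28
Numerator → 82
Denom → 82 + 13 + 31 + 36 + 7 + 48 = 217
RR1 = 82 / 217 = 0.3779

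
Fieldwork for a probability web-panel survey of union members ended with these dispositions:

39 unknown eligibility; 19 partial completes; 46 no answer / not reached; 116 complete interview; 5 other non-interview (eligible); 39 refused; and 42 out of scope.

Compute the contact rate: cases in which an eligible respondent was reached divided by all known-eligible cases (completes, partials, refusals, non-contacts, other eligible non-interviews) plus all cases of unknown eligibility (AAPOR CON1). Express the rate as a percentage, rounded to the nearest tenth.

67.8%

Numerator → 116 + 19 + 39 + 5 = 179
Base → 116 + 19 + 39 + 46 + 5 + 39 = 264
CON1 = 179 / 264 = 0.6780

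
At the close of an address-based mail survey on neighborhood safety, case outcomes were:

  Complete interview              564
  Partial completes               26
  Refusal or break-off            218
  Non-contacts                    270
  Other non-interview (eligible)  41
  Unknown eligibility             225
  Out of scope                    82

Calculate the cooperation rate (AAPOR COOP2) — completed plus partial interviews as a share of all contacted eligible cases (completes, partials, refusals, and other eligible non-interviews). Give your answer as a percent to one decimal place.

69.5%

Numerator: 564 + 26 = 590
Denom: 564 + 26 + 218 + 41 = 849
COOP2 = 590 / 849 = 0.6949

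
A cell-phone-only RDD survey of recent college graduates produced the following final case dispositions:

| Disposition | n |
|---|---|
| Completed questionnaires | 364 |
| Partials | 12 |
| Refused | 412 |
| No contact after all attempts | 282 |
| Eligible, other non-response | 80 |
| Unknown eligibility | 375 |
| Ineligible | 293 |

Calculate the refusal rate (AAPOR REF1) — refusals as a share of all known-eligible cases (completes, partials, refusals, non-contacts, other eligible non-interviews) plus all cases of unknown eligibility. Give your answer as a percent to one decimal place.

27.0%

Top = 412
Denominator = 364 + 12 + 412 + 282 + 80 + 375 = 1525
REF1 = 412 / 1525 = 0.2702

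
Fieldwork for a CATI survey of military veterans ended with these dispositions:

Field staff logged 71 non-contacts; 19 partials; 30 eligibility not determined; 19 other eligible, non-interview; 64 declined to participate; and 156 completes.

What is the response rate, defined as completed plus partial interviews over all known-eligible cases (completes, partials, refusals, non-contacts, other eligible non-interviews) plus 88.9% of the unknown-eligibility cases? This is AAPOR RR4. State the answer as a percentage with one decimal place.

49.2%

Numerator → 156 + 19 = 175
Determined eligible → 156 + 19 + 64 + 71 + 19 = 329
Eligible share of unknowns → 0.8890 × 30 = 26.67
Denominator → 329 + 26.67 = 355.67
RR4 = 175 / 355.67 = 0.4920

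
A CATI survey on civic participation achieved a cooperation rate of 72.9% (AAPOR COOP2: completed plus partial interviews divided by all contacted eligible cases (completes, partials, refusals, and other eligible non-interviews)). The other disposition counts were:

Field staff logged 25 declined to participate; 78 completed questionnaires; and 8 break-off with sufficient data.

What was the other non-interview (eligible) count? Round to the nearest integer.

7

Num: 78 + 8 = 86
COOP2 = 86 / D = 0.729
D = 86 / 0.729 = 118.0
Other denominator terms total 111
other non-interview (eligible) = 118.0 − 111 ≈ 7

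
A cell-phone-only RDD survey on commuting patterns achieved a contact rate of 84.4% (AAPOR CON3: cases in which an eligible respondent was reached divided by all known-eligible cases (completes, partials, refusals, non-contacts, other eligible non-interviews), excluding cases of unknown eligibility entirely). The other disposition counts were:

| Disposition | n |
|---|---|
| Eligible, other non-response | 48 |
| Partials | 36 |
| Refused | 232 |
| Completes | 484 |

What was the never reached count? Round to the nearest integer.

Top = 484 + 36 + 232 + 48 = 800
CON3 = 800 / D = 0.844
D = 800 / 0.844 = 947.9
Remaining denominator categories sum to 800
never reached = 947.9 − 800 ≈ 148

148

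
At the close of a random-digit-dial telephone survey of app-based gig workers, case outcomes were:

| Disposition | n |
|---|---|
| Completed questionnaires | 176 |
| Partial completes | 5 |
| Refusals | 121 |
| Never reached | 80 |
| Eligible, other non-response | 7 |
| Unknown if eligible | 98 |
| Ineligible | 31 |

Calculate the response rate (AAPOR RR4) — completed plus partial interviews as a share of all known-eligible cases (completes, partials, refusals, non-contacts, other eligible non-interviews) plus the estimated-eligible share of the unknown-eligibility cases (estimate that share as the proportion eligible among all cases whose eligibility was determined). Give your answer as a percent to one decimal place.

Top: 176 + 5 = 181
Determined eligible: 176 + 5 + 121 + 80 + 7 = 389
e = 389 / (389 + 31) = 389 / 420 = 0.9262
e × U: 0.9262 × 98 = 90.77
Denominator: 389 + 90.77 = 479.77
RR4 = 181 / 479.77 = 0.3773

37.7%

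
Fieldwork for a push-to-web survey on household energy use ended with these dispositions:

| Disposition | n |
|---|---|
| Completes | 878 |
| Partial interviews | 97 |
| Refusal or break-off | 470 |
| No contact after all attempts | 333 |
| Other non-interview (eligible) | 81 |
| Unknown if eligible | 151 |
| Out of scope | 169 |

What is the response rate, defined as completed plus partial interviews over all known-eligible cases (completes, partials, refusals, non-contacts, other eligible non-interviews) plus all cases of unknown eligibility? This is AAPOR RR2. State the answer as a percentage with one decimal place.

48.5%

Numerator: 878 + 97 = 975
Base: 878 + 97 + 470 + 333 + 81 + 151 = 2010
RR2 = 975 / 2010 = 0.4851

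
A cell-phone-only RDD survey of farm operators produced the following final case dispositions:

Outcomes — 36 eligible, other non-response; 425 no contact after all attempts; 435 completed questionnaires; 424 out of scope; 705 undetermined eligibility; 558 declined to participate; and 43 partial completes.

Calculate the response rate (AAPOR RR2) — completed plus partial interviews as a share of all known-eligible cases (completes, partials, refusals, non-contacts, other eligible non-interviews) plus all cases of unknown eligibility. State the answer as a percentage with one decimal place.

Num → 435 + 43 = 478
Denom → 435 + 43 + 558 + 425 + 36 + 705 = 2202
RR2 = 478 / 2202 = 0.2171

21.7%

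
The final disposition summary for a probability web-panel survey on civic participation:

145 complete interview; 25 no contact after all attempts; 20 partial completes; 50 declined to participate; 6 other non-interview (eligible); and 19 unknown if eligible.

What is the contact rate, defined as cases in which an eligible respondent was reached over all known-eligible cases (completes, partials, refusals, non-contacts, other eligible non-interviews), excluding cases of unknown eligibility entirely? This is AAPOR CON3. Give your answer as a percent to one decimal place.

Numerator → 145 + 20 + 50 + 6 = 221
Denom → 145 + 20 + 50 + 25 + 6 = 246
CON3 = 221 / 246 = 0.8984

89.8%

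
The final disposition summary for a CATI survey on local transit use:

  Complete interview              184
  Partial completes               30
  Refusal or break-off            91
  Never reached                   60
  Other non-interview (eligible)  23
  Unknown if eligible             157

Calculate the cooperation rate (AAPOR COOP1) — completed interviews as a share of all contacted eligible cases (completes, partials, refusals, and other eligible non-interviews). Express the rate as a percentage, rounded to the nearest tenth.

56.1%

Numerator → 184
Denominator → 184 + 30 + 91 + 23 = 328
COOP1 = 184 / 328 = 0.5610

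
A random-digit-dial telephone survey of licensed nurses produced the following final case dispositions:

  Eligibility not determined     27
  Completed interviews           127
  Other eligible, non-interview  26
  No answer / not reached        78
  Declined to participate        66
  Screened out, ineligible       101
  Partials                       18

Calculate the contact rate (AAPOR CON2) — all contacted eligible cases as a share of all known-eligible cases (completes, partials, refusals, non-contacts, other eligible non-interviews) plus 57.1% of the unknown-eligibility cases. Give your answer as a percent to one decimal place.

Numerator → 127 + 18 + 66 + 26 = 237
Known eligible → 127 + 18 + 66 + 78 + 26 = 315
Eligible share of unknowns → 0.5710 × 27 = 15.42
Denominator → 315 + 15.42 = 330.42
CON2 = 237 / 330.42 = 0.7173

71.7%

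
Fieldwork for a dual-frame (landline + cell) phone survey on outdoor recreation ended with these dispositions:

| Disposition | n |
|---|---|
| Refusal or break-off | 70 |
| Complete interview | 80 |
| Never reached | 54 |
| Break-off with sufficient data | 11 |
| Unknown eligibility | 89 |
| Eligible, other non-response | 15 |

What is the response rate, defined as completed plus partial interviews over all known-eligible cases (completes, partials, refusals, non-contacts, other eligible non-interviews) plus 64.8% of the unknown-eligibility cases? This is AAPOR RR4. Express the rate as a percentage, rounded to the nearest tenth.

31.6%

Top = 80 + 11 = 91
Eligible (known) = 80 + 11 + 70 + 54 + 15 = 230
Estimated eligible among unknowns = 0.6480 × 89 = 57.67
Denominator = 230 + 57.67 = 287.67
RR4 = 91 / 287.67 = 0.3163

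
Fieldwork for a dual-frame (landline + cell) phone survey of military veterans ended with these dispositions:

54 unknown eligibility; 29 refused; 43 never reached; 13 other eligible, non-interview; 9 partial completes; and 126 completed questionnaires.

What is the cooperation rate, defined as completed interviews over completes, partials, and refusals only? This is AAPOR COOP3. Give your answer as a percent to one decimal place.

76.8%

Num: 126
Denominator: 126 + 9 + 29 = 164
COOP3 = 126 / 164 = 0.7683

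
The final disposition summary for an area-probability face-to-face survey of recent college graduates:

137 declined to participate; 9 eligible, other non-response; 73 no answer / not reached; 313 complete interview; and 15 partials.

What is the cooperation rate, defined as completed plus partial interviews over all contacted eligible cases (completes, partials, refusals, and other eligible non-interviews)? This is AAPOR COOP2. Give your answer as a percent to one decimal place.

69.2%

Top → 313 + 15 = 328
Denom → 313 + 15 + 137 + 9 = 474
COOP2 = 328 / 474 = 0.6920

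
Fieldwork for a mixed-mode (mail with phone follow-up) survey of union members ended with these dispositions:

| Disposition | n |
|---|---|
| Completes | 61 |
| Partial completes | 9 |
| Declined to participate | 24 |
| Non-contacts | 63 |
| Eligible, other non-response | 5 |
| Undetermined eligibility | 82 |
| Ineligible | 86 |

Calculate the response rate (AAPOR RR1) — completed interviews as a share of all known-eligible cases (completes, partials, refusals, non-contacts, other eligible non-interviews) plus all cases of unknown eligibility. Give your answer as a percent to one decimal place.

25.0%

Numerator = 61
Denom = 61 + 9 + 24 + 63 + 5 + 82 = 244
RR1 = 61 / 244 = 0.2500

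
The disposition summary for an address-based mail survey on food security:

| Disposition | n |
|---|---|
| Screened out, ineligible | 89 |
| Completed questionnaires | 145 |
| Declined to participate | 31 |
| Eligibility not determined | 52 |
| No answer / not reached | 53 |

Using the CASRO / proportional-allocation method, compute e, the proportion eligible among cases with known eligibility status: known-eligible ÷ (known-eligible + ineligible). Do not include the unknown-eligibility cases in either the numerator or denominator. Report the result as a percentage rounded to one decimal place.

Known eligible → 145 + 31 + 53 = 229
e = 229 / (229 + 89) = 229 / 318 = 0.7201

72.0%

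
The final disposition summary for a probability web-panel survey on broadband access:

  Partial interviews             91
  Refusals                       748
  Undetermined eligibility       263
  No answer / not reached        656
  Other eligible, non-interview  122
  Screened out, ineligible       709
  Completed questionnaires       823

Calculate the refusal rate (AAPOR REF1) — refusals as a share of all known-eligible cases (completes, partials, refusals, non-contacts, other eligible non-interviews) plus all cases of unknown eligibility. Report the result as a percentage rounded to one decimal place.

Top → 748
Denom → 823 + 91 + 748 + 656 + 122 + 263 = 2703
REF1 = 748 / 2703 = 0.2767

27.7%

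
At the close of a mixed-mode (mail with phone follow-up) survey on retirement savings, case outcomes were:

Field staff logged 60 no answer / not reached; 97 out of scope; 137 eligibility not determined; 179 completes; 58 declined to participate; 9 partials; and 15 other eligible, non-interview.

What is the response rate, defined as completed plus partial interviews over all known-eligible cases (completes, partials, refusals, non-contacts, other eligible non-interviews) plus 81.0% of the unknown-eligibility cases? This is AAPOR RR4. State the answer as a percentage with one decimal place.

Top → 179 + 9 = 188
Known eligible → 179 + 9 + 58 + 60 + 15 = 321
Estimated eligible among unknowns → 0.8100 × 137 = 110.97
Denominator → 321 + 110.97 = 431.97
RR4 = 188 / 431.97 = 0.4352

43.5%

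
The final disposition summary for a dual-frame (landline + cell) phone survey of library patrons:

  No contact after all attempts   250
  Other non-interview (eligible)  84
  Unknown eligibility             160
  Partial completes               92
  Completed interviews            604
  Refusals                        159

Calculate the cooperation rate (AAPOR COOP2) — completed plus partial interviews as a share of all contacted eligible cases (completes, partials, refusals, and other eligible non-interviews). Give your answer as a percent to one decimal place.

74.1%

Numerator → 604 + 92 = 696
Base → 604 + 92 + 159 + 84 = 939
COOP2 = 696 / 939 = 0.7412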